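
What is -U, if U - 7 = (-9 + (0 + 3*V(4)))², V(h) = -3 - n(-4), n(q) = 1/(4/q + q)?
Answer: -7744/25 ≈ -309.76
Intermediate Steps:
n(q) = 1/(q + 4/q)
V(h) = -14/5 (V(h) = -3 - (-4)/(4 + (-4)²) = -3 - (-4)/(4 + 16) = -3 - (-4)/20 = -3 - 1*(-⅕) = -3 + ⅕ = -14/5)
U = 7744/25 (U = 7 + (-9 + (0 + 3*(-14/5)))² = 7 + (-9 + (0 - 42/5))² = 7 + (-9 - 42/5)² = 7 + (-87/5)² = 7 + 7569/25 = 7744/25 ≈ 309.76)
-U = -1*7744/25 = -7744/25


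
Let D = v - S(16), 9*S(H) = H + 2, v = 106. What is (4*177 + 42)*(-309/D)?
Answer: -115875/52 ≈ -2228.4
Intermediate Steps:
S(H) = 2/9 + H/9 (S(H) = (H + 2)/9 = (2 + H)/9 = 2/9 + H/9)
D = 104 (D = 106 - (2/9 + (⅑)*16) = 106 - (2/9 + 16/9) = 106 - 1*2 = 106 - 2 = 104)
(4*177 + 42)*(-309/D) = (4*177 + 42)*(-309/104) = (708 + 42)*(-309*1/104) = 750*(-309/104) = -115875/52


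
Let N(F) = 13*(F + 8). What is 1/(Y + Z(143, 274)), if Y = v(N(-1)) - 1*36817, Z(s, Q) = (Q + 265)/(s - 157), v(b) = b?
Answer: -2/73529 ≈ -2.7200e-5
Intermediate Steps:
N(F) = 104 + 13*F (N(F) = 13*(8 + F) = 104 + 13*F)
Z(s, Q) = (265 + Q)/(-157 + s)
Y = -36726 (Y = (104 + 13*(-1)) - 1*36817 = (104 - 13) - 36817 = 91 - 36817 = -36726)
1/(Y + Z(143, 274)) = 1/(-36726 + (265 + 274)/(-157 + 143)) = 1/(-36726 + 539/(-14)) = 1/(-36726 - 1/14*539) = 1/(-36726 - 77/2) = 1/(-73529/2) = -2/73529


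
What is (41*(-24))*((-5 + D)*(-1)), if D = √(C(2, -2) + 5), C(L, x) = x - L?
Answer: -3936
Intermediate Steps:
D = 1 (D = √((-2 - 1*2) + 5) = √((-2 - 2) + 5) = √(-4 + 5) = √1 = 1)
(41*(-24))*((-5 + D)*(-1)) = (41*(-24))*((-5 + 1)*(-1)) = -(-3936)*(-1) = -984*4 = -3936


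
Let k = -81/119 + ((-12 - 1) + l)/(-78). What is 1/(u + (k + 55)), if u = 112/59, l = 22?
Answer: 182546/10241241 ≈ 0.017825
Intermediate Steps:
k = -2463/3094 (k = -81/119 + ((-12 - 1) + 22)/(-78) = -81*1/119 + (-13 + 22)*(-1/78) = -81/119 + 9*(-1/78) = -81/119 - 3/26 = -2463/3094 ≈ -0.79606)
u = 112/59 (u = 112*(1/59) = 112/59 ≈ 1.8983)
1/(u + (k + 55)) = 1/(112/59 + (-2463/3094 + 55)) = 1/(112/59 + 167707/3094) = 1/(10241241/182546) = 182546/10241241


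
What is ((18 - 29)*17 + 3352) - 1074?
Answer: 2091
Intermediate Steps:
((18 - 29)*17 + 3352) - 1074 = (-11*17 + 3352) - 1074 = (-187 + 3352) - 1074 = 3165 - 1074 = 2091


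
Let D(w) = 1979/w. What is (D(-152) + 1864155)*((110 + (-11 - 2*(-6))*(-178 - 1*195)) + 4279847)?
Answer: 151577291656788/19 ≈ 7.9778e+12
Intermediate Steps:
(D(-152) + 1864155)*((110 + (-11 - 2*(-6))*(-178 - 1*195)) + 4279847) = (1979/(-152) + 1864155)*((110 + (-11 - 2*(-6))*(-178 - 1*195)) + 4279847) = (1979*(-1/152) + 1864155)*((110 + (-11 + 12)*(-178 - 195)) + 4279847) = (-1979/152 + 1864155)*((110 + 1*(-373)) + 4279847) = 283349581*((110 - 373) + 4279847)/152 = 283349581*(-263 + 4279847)/152 = (283349581/152)*4279584 = 151577291656788/19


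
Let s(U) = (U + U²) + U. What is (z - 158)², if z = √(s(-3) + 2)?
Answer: (158 - √5)² ≈ 24262.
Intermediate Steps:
s(U) = U² + 2*U
z = √5 (z = √(-3*(2 - 3) + 2) = √(-3*(-1) + 2) = √(3 + 2) = √5 ≈ 2.2361)
(z - 158)² = (√5 - 158)² = (-158 + √5)²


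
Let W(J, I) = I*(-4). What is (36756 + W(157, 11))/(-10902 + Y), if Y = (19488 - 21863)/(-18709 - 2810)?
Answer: -790005528/234597763 ≈ -3.3675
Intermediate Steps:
W(J, I) = -4*I
Y = 2375/21519 (Y = -2375/(-21519) = -2375*(-1/21519) = 2375/21519 ≈ 0.11037)
(36756 + W(157, 11))/(-10902 + Y) = (36756 - 4*11)/(-10902 + 2375/21519) = (36756 - 44)/(-234597763/21519) = 36712*(-21519/234597763) = -790005528/234597763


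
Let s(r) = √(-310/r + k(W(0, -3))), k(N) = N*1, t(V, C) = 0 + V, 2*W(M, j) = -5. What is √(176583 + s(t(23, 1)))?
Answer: √(373649628 + 322*I*√690)/46 ≈ 420.22 + 0.0047562*I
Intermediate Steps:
W(M, j) = -5/2 (W(M, j) = (½)*(-5) = -5/2)
t(V, C) = V
k(N) = N
s(r) = √(-5/2 - 310/r) (s(r) = √(-310/r - 5/2) = √(-5/2 - 310/r))
√(176583 + s(t(23, 1))) = √(176583 + √10*√((-124 - 1*23)/23)/2) = √(176583 + √10*√((-124 - 23)/23)/2) = √(176583 + √10*√((1/23)*(-147))/2) = √(176583 + √10*√(-147/23)/2) = √(176583 + √10*(7*I*√69/23)/2) = √(176583 + 7*I*√690/46)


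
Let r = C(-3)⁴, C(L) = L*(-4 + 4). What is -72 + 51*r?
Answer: -72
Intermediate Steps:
C(L) = 0 (C(L) = L*0 = 0)
r = 0 (r = 0⁴ = 0)
-72 + 51*r = -72 + 51*0 = -72 + 0 = -72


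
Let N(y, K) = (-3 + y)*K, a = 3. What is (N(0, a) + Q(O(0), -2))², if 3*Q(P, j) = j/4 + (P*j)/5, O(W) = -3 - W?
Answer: 69169/900 ≈ 76.854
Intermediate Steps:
N(y, K) = K*(-3 + y)
Q(P, j) = j/12 + P*j/15 (Q(P, j) = (j/4 + (P*j)/5)/3 = (j*(¼) + (P*j)*(⅕))/3 = (j/4 + P*j/5)/3 = j/12 + P*j/15)
(N(0, a) + Q(O(0), -2))² = (3*(-3 + 0) + (1/60)*(-2)*(5 + 4*(-3 - 1*0)))² = (3*(-3) + (1/60)*(-2)*(5 + 4*(-3 + 0)))² = (-9 + (1/60)*(-2)*(5 + 4*(-3)))² = (-9 + (1/60)*(-2)*(5 - 12))² = (-9 + (1/60)*(-2)*(-7))² = (-9 + 7/30)² = (-263/30)² = 69169/900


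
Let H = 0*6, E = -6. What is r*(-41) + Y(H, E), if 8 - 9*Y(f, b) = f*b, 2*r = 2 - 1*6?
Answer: 746/9 ≈ 82.889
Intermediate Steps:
H = 0
r = -2 (r = (2 - 1*6)/2 = (2 - 6)/2 = (½)*(-4) = -2)
Y(f, b) = 8/9 - b*f/9 (Y(f, b) = 8/9 - f*b/9 = 8/9 - b*f/9)
r*(-41) + Y(H, E) = -2*(-41) + (8/9 - ⅑*(-6)*0) = 82 + (8/9 + 0) = 82 + 8/9 = 746/9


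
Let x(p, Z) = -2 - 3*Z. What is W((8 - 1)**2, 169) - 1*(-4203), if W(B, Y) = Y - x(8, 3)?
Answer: 4383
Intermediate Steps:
W(B, Y) = 11 + Y (W(B, Y) = Y - (-2 - 3*3) = Y - (-2 - 9) = Y - 1*(-11) = Y + 11 = 11 + Y)
W((8 - 1)**2, 169) - 1*(-4203) = (11 + 169) - 1*(-4203) = 180 + 4203 = 4383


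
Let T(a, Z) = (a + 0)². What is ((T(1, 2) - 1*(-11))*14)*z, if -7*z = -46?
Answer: 1104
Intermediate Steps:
T(a, Z) = a²
z = 46/7 (z = -⅐*(-46) = 46/7 ≈ 6.5714)
((T(1, 2) - 1*(-11))*14)*z = ((1² - 1*(-11))*14)*(46/7) = ((1 + 11)*14)*(46/7) = (12*14)*(46/7) = 168*(46/7) = 1104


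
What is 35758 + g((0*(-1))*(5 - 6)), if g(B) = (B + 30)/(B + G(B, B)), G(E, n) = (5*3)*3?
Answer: 107276/3 ≈ 35759.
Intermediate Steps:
G(E, n) = 45 (G(E, n) = 15*3 = 45)
g(B) = (30 + B)/(45 + B) (g(B) = (B + 30)/(B + 45) = (30 + B)/(45 + B))
35758 + g((0*(-1))*(5 - 6)) = 35758 + (30 + (0*(-1))*(5 - 6))/(45 + (0*(-1))*(5 - 6)) = 35758 + (30 + 0*(-1))/(45 + 0*(-1)) = 35758 + (30 + 0)/(45 + 0) = 35758 + 30/45 = 35758 + (1/45)*30 = 35758 + ⅔ = 107276/3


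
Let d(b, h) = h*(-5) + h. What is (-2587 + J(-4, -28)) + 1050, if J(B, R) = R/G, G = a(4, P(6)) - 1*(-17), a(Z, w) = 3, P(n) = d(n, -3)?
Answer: -7692/5 ≈ -1538.4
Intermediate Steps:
d(b, h) = -4*h (d(b, h) = -5*h + h = -4*h)
P(n) = 12 (P(n) = -4*(-3) = 12)
G = 20 (G = 3 - 1*(-17) = 3 + 17 = 20)
J(B, R) = R/20
(-2587 + J(-4, -28)) + 1050 = (-2587 + (1/20)*(-28)) + 1050 = (-2587 - 7/5) + 1050 = -12942/5 + 1050 = -7692/5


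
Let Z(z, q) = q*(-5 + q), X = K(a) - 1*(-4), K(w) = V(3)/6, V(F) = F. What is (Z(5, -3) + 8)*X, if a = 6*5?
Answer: 144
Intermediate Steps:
a = 30
K(w) = ½ (K(w) = 3/6 = 3*(⅙) = ½)
X = 9/2 (X = ½ - 1*(-4) = ½ + 4 = 9/2 ≈ 4.5000)
(Z(5, -3) + 8)*X = (-3*(-5 - 3) + 8)*(9/2) = (-3*(-8) + 8)*(9/2) = (24 + 8)*(9/2) = 32*(9/2) = 144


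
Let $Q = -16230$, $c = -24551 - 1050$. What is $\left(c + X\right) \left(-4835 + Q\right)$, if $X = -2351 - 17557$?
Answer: $958647085$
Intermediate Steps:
$c = -25601$ ($c = -24551 - 1050 = -25601$)
$X = -19908$
$\left(c + X\right) \left(-4835 + Q\right) = \left(-25601 - 19908\right) \left(-4835 - 16230\right) = \left(-45509\right) \left(-21065\right) = 958647085$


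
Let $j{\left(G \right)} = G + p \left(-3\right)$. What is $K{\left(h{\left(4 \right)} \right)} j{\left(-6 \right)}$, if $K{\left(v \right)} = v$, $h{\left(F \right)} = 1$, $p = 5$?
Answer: $-21$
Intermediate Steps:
$j{\left(G \right)} = -15 + G$ ($j{\left(G \right)} = G + 5 \left(-3\right) = G - 15 = -15 + G$)
$K{\left(h{\left(4 \right)} \right)} j{\left(-6 \right)} = 1 \left(-15 - 6\right) = 1 \left(-21\right) = -21$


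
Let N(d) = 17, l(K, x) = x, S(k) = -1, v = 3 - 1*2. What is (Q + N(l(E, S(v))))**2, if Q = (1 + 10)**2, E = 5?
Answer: 19044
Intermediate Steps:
v = 1 (v = 3 - 2 = 1)
Q = 121 (Q = 11**2 = 121)
(Q + N(l(E, S(v))))**2 = (121 + 17)**2 = 138**2 = 19044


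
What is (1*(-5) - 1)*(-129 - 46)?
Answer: 1050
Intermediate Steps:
(1*(-5) - 1)*(-129 - 46) = (-5 - 1)*(-175) = -6*(-175) = 1050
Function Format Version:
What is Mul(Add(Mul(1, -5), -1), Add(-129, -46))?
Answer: 1050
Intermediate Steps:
Mul(Add(Mul(1, -5), -1), Add(-129, -46)) = Mul(Add(-5, -1), -175) = Mul(-6, -175) = 1050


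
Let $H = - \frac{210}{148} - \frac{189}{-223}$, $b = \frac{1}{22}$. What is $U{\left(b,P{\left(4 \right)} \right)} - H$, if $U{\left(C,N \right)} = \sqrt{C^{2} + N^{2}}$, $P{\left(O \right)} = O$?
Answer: $\frac{9429}{16502} + \frac{\sqrt{7745}}{22} \approx 4.5716$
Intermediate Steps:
$b = \frac{1}{22} \approx 0.045455$
$H = - \frac{9429}{16502}$ ($H = \left(-210\right) \frac{1}{148} - - \frac{189}{223} = - \frac{105}{74} + \frac{189}{223} = - \frac{9429}{16502} \approx -0.57139$)
$U{\left(b,P{\left(4 \right)} \right)} - H = \sqrt{\left(\frac{1}{22}\right)^{2} + 4^{2}} - - \frac{9429}{16502} = \sqrt{\frac{1}{484} + 16} + \frac{9429}{16502} = \sqrt{\frac{7745}{484}} + \frac{9429}{16502} = \frac{\sqrt{7745}}{22} + \frac{9429}{16502} = \frac{9429}{16502} + \frac{\sqrt{7745}}{22}$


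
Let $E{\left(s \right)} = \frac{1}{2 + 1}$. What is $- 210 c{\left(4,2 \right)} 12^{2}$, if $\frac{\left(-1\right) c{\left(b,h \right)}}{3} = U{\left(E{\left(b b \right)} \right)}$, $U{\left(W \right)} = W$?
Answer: $30240$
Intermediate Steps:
$E{\left(s \right)} = \frac{1}{3}$
$c{\left(b,h \right)} = -1$ ($c{\left(b,h \right)} = \left(-3\right) \frac{1}{3} = -1$)
$- 210 c{\left(4,2 \right)} 12^{2} = \left(-210\right) \left(-1\right) 12^{2} = 210 \cdot 144 = 30240$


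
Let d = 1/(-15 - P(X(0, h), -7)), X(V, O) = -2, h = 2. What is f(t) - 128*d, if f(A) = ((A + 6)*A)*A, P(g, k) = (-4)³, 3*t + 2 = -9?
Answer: 38047/1323 ≈ 28.758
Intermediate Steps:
t = -11/3 (t = -⅔ + (⅓)*(-9) = -⅔ - 3 = -11/3 ≈ -3.6667)
P(g, k) = -64
d = 1/49 (d = 1/(-15 - 1*(-64)) = 1/(-15 + 64) = 1/49 ≈ 0.020408)
f(A) = A²*(6 + A) (f(A) = ((6 + A)*A)*A = (A*(6 + A))*A = A²*(6 + A))
f(t) - 128*d = (-11/3)²*(6 - 11/3) - 128*1/49 = (121/9)*(7/3) - 128/49 = 847/27 - 128/49 = 38047/1323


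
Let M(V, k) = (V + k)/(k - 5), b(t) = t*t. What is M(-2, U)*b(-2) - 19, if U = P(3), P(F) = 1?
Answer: -18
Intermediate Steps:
b(t) = t**2
U = 1
M(V, k) = (V + k)/(-5 + k)
M(-2, U)*b(-2) - 19 = ((-2 + 1)/(-5 + 1))*(-2)**2 - 19 = (-1/(-4))*4 - 19 = -1/4*(-1)*4 - 19 = (1/4)*4 - 19 = 1 - 19 = -18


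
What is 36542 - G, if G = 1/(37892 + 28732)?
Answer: 2434574207/66624 ≈ 36542.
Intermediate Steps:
G = 1/66624 ≈ 1.5010e-5
36542 - G = 36542 - 1*1/66624 = 36542 - 1/66624 = 2434574207/66624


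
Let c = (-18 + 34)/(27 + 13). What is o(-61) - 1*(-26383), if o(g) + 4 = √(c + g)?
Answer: 26379 + I*√1515/5 ≈ 26379.0 + 7.7846*I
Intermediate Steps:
c = ⅖ (c = 16/40 = 16*(1/40) = ⅖ ≈ 0.40000)
o(g) = -4 + √(⅖ + g)
o(-61) - 1*(-26383) = (-4 + √(10 + 25*(-61))/5) - 1*(-26383) = (-4 + √(10 - 1525)/5) + 26383 = (-4 + √(-1515)/5) + 26383 = (-4 + (I*√1515)/5) + 26383 = (-4 + I*√1515/5) + 26383 = 26379 + I*√1515/5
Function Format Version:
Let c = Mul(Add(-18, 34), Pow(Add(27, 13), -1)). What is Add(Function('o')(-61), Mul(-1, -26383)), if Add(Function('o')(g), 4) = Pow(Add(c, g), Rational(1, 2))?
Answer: Add(26379, Mul(Rational(1, 5), I, Pow(1515, Rational(1, 2)))) ≈ Add(26379., Mul(7.7846, I))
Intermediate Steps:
c = Rational(2, 5) (c = Mul(16, Pow(40, -1)) = Mul(16, Rational(1, 40)) = Rational(2, 5) ≈ 0.40000)
Function('o')(g) = Add(-4, Pow(Add(Rational(2, 5), g), Rational(1, 2)))
Add(Function('o')(-61), Mul(-1, -26383)) = Add(Add(-4, Mul(Rational(1, 5), Pow(Add(10, Mul(25, -61)), Rational(1, 2)))), Mul(-1, -26383)) = Add(Add(-4, Mul(Rational(1, 5), Pow(Add(10, -1525), Rational(1, 2)))), 26383) = Add(Add(-4, Mul(Rational(1, 5), Pow(-1515, Rational(1, 2)))), 26383) = Add(Add(-4, Mul(Rational(1, 5), Mul(I, Pow(1515, Rational(1, 2))))), 26383) = Add(Add(-4, Mul(Rational(1, 5), I, Pow(1515, Rational(1, 2)))), 26383) = Add(26379, Mul(Rational(1, 5), I, Pow(1515, Rational(1, 2))))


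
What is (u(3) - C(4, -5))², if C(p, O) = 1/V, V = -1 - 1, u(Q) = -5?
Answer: 81/4 ≈ 20.250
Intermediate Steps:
V = -2
C(p, O) = -½ (C(p, O) = 1/(-2) = -½)
(u(3) - C(4, -5))² = (-5 - 1*(-½))² = (-5 + ½)² = (-9/2)² = 81/4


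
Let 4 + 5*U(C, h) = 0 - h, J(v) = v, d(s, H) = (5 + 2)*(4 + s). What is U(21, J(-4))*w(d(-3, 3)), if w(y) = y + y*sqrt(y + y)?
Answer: 0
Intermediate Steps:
d(s, H) = 28 + 7*s (d(s, H) = 7*(4 + s) = 28 + 7*s)
U(C, h) = -4/5 - h/5 (U(C, h) = -4/5 + (0 - h)/5 = -4/5 + (-h)/5 = -4/5 - h/5)
w(y) = y + sqrt(2)*y**(3/2) (w(y) = y + y*sqrt(2*y) = y + y*(sqrt(2)*sqrt(y)) = y + sqrt(2)*y**(3/2))
U(21, J(-4))*w(d(-3, 3)) = (-4/5 - 1/5*(-4))*((28 + 7*(-3)) + sqrt(2)*(28 + 7*(-3))**(3/2)) = (-4/5 + 4/5)*((28 - 21) + sqrt(2)*(28 - 21)**(3/2)) = 0*(7 + sqrt(2)*7**(3/2)) = 0*(7 + sqrt(2)*(7*sqrt(7))) = 0*(7 + 7*sqrt(14)) = 0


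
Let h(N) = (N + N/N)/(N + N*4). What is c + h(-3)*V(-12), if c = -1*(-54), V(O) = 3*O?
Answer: 246/5 ≈ 49.200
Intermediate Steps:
c = 54
h(N) = (1 + N)/(5*N) (h(N) = (N + 1)/(N + 4*N) = (1 + N)/((5*N)) = (1 + N)*(1/(5*N)) = (1 + N)/(5*N))
c + h(-3)*V(-12) = 54 + ((⅕)*(1 - 3)/(-3))*(3*(-12)) = 54 + ((⅕)*(-⅓)*(-2))*(-36) = 54 + (2/15)*(-36) = 54 - 24/5 = 246/5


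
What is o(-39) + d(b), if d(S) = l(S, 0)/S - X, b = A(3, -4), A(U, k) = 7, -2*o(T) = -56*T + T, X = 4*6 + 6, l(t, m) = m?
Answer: -2205/2 ≈ -1102.5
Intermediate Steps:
X = 30 (X = 24 + 6 = 30)
o(T) = 55*T/2 (o(T) = -(-56*T + T)/2 = -(-55)*T/2 = 55*T/2)
b = 7
d(S) = -30 (d(S) = 0/S - 1*30 = 0 - 30 = -30)
o(-39) + d(b) = (55/2)*(-39) - 30 = -2145/2 - 30 = -2205/2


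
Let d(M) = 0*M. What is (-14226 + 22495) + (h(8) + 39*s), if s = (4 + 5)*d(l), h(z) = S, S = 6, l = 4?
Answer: 8275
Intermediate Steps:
h(z) = 6
d(M) = 0
s = 0 (s = (4 + 5)*0 = 9*0 = 0)
(-14226 + 22495) + (h(8) + 39*s) = (-14226 + 22495) + (6 + 39*0) = 8269 + (6 + 0) = 8269 + 6 = 8275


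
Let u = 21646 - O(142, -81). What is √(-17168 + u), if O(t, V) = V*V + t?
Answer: 5*I*√89 ≈ 47.17*I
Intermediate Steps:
O(t, V) = t + V² (O(t, V) = V² + t = t + V²)
u = 14943 (u = 21646 - (142 + (-81)²) = 21646 - (142 + 6561) = 21646 - 1*6703 = 21646 - 6703 = 14943)
√(-17168 + u) = √(-17168 + 14943) = √(-2225) = 5*I*√89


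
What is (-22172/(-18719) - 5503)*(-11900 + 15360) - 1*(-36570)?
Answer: -355655604270/18719 ≈ -1.9000e+7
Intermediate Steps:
(-22172/(-18719) - 5503)*(-11900 + 15360) - 1*(-36570) = (-22172*(-1/18719) - 5503)*3460 + 36570 = (22172/18719 - 5503)*3460 + 36570 = -102988485/18719*3460 + 36570 = -356340158100/18719 + 36570 = -355655604270/18719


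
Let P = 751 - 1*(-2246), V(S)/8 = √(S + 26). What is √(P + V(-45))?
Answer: √(2997 + 8*I*√19) ≈ 54.746 + 0.3185*I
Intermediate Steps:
V(S) = 8*√(26 + S) (V(S) = 8*√(S + 26) = 8*√(26 + S))
P = 2997 (P = 751 + 2246 = 2997)
√(P + V(-45)) = √(2997 + 8*√(26 - 45)) = √(2997 + 8*√(-19)) = √(2997 + 8*(I*√19)) = √(2997 + 8*I*√19)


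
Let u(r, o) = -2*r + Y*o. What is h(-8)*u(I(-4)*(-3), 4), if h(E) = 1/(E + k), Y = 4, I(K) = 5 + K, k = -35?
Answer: -22/43 ≈ -0.51163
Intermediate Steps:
u(r, o) = -2*r + 4*o
h(E) = 1/(-35 + E) (h(E) = 1/(E - 35) = 1/(-35 + E))
h(-8)*u(I(-4)*(-3), 4) = (-2*(5 - 4)*(-3) + 4*4)/(-35 - 8) = (-2*(-3) + 16)/(-43) = -(-2*(-3) + 16)/43 = -(6 + 16)/43 = -1/43*22 = -22/43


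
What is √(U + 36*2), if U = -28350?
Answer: 3*I*√3142 ≈ 168.16*I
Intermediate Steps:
√(U + 36*2) = √(-28350 + 36*2) = √(-28350 + 72) = √(-28278) = 3*I*√3142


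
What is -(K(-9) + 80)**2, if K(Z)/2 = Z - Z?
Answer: -6400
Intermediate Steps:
K(Z) = 0 (K(Z) = 2*(Z - Z) = 2*0 = 0)
-(K(-9) + 80)**2 = -(0 + 80)**2 = -1*80**2 = -1*6400 = -6400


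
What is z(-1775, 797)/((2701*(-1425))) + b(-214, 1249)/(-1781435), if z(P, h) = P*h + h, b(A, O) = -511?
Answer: 504139711121/1371321941475 ≈ 0.36763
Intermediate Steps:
z(P, h) = h + P*h
z(-1775, 797)/((2701*(-1425))) + b(-214, 1249)/(-1781435) = (797*(1 - 1775))/((2701*(-1425))) - 511/(-1781435) = (797*(-1774))/(-3848925) - 511*(-1/1781435) = -1413878*(-1/3848925) + 511/1781435 = 1413878/3848925 + 511/1781435 = 504139711121/1371321941475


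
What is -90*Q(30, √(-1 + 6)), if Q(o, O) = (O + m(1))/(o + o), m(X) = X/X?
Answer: -3/2 - 3*√5/2 ≈ -4.8541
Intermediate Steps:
m(X) = 1
Q(o, O) = (1 + O)/(2*o) (Q(o, O) = (O + 1)/(o + o) = (1 + O)/((2*o)) = (1 + O)*(1/(2*o)) = (1 + O)/(2*o))
-90*Q(30, √(-1 + 6)) = -45*(1 + √(-1 + 6))/30 = -45*(1 + √5)/30 = -90*(1/60 + √5/60) = -3/2 - 3*√5/2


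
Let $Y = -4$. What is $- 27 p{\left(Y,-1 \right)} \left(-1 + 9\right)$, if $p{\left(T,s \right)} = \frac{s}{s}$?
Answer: $-216$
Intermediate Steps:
$p{\left(T,s \right)} = 1$
$- 27 p{\left(Y,-1 \right)} \left(-1 + 9\right) = - 27 \cdot 1 \left(-1 + 9\right) = - 27 \cdot 1 \cdot 8 = \left(-27\right) 8 = -216$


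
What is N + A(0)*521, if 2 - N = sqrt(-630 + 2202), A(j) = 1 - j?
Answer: 523 - 2*sqrt(393) ≈ 483.35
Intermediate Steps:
N = 2 - 2*sqrt(393) (N = 2 - sqrt(-630 + 2202) = 2 - sqrt(1572) = 2 - 2*sqrt(393) ≈ -37.648)
N + A(0)*521 = (2 - 2*sqrt(393)) + (1 - 1*0)*521 = (2 - 2*sqrt(393)) + (1 + 0)*521 = (2 - 2*sqrt(393)) + 1*521 = (2 - 2*sqrt(393)) + 521 = 523 - 2*sqrt(393)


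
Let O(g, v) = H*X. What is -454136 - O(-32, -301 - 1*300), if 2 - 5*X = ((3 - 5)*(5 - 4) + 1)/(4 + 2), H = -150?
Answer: -454071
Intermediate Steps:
X = 13/30 (X = 2/5 - ((3 - 5)*(5 - 4) + 1)/(5*(4 + 2)) = 2/5 - (-2*1 + 1)/(5*6) = 2/5 - (-2 + 1)/(5*6) = 2/5 - (-1)/(5*6) = 2/5 - 1/5*(-1/6) = 2/5 + 1/30 = 13/30 ≈ 0.43333)
O(g, v) = -65 (O(g, v) = -150*13/30 = -65)
-454136 - O(-32, -301 - 1*300) = -454136 - 1*(-65) = -454136 + 65 = -454071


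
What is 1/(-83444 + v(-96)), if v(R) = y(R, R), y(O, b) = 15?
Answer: -1/83429 ≈ -1.1986e-5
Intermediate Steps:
v(R) = 15
1/(-83444 + v(-96)) = 1/(-83444 + 15) = 1/(-83429) = -1/83429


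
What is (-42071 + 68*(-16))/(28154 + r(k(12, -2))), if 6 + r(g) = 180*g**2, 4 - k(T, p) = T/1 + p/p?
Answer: -43159/42728 ≈ -1.0101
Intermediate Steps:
k(T, p) = 3 - T (k(T, p) = 4 - (T/1 + p/p) = 4 - (T*1 + 1) = 4 - (T + 1) = 4 - (1 + T) = 4 + (-1 - T) = 3 - T)
r(g) = -6 + 180*g**2
(-42071 + 68*(-16))/(28154 + r(k(12, -2))) = (-42071 + 68*(-16))/(28154 + (-6 + 180*(3 - 1*12)**2)) = (-42071 - 1088)/(28154 + (-6 + 180*(3 - 12)**2)) = -43159/(28154 + (-6 + 180*(-9)**2)) = -43159/(28154 + (-6 + 180*81)) = -43159/(28154 + (-6 + 14580)) = -43159/(28154 + 14574) = -43159/42728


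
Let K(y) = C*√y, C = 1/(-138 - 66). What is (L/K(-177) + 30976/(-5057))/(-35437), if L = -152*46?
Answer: 30976/179204909 + 475456*I*√177/2090783 ≈ 0.00017285 + 3.0254*I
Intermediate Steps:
L = -6992
C = -1/204 (C = 1/(-204) = -1/204 ≈ -0.0049020)
K(y) = -√y/204
(L/K(-177) + 30976/(-5057))/(-35437) = (-6992*68*I*√177/59 + 30976/(-5057))/(-35437) = (-6992*68*I*√177/59 + 30976*(-1/5057))*(-1/35437) = (-6992*68*I*√177/59 - 30976/5057)*(-1/35437) = (-475456*I*√177/59 - 30976/5057)*(-1/35437) = (-30976/5057 - 475456*I*√177/59)*(-1/35437) = 30976/179204909 + 475456*I*√177/2090783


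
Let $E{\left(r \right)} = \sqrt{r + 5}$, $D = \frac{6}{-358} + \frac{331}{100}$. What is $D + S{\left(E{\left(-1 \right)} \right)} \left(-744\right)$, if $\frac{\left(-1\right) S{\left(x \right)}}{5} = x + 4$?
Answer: $\frac{399586949}{17900} \approx 22323.0$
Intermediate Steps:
$D = \frac{58949}{17900}$ ($D = 6 \left(- \frac{1}{358}\right) + 331 \cdot \frac{1}{100} = - \frac{3}{179} + \frac{331}{100} = \frac{58949}{17900} \approx 3.2932$)
$E{\left(r \right)} = \sqrt{5 + r}$
$S{\left(x \right)} = -20 - 5 x$ ($S{\left(x \right)} = - 5 \left(x + 4\right) = - 5 \left(4 + x\right) = -20 - 5 x$)
$D + S{\left(E{\left(-1 \right)} \right)} \left(-744\right) = \frac{58949}{17900} + \left(-20 - 5 \sqrt{5 - 1}\right) \left(-744\right) = \frac{58949}{17900} + \left(-20 - 5 \sqrt{4}\right) \left(-744\right) = \frac{58949}{17900} + \left(-20 - 10\right) \left(-744\right) = \frac{58949}{17900} - -22320 = \frac{58949}{17900} + 22320 = \frac{399586949}{17900}$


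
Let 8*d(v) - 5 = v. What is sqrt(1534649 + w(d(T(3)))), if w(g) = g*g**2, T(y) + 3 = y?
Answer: 29*sqrt(1868586)/32 ≈ 1238.8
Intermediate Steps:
T(y) = -3 + y
d(v) = 5/8 + v/8
w(g) = g**3
sqrt(1534649 + w(d(T(3)))) = sqrt(1534649 + (5/8 + (-3 + 3)/8)**3) = sqrt(1534649 + (5/8 + (1/8)*0)**3) = sqrt(1534649 + (5/8 + 0)**3) = sqrt(1534649 + (5/8)**3) = sqrt(1534649 + 125/512) = sqrt(785740413/512) = 29*sqrt(1868586)/32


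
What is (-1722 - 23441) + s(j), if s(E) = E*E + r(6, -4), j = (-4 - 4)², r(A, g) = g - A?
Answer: -21077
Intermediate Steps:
j = 64 (j = (-8)² = 64)
s(E) = -10 + E² (s(E) = E*E + (-4 - 1*6) = E² + (-4 - 6) = E² - 10 = -10 + E²)
(-1722 - 23441) + s(j) = (-1722 - 23441) + (-10 + 64²) = -25163 + (-10 + 4096) = -25163 + 4086 = -21077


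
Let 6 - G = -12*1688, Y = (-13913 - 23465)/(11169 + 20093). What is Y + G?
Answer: 28790603/1421 ≈ 20261.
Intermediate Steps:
Y = -1699/1421 (Y = -37378/31262 = -37378*1/31262 = -1699/1421 ≈ -1.1956)
G = 20262 (G = 6 - (-12)*1688 = 6 - 1*(-20256) = 6 + 20256 = 20262)
Y + G = -1699/1421 + 20262 = 28790603/1421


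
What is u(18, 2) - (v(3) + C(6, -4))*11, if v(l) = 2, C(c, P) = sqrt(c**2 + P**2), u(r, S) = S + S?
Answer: -18 - 22*sqrt(13) ≈ -97.322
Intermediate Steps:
u(r, S) = 2*S
C(c, P) = sqrt(P**2 + c**2)
u(18, 2) - (v(3) + C(6, -4))*11 = 2*2 - (2 + sqrt((-4)**2 + 6**2))*11 = 4 - (2 + sqrt(16 + 36))*11 = 4 - (2 + sqrt(52))*11 = 4 - (2 + 2*sqrt(13))*11 = 4 - (22 + 22*sqrt(13)) = 4 + (-22 - 22*sqrt(13)) = -18 - 22*sqrt(13)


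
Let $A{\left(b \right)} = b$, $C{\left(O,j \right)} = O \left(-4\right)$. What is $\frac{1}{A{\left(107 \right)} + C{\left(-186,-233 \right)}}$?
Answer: $\frac{1}{851} \approx 0.0011751$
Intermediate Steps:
$C{\left(O,j \right)} = - 4 O$
$\frac{1}{A{\left(107 \right)} + C{\left(-186,-233 \right)}} = \frac{1}{107 - -744} = \frac{1}{107 + 744} = \frac{1}{851}$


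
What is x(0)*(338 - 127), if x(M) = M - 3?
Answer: -633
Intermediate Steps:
x(M) = -3 + M
x(0)*(338 - 127) = (-3 + 0)*(338 - 127) = -3*211 = -633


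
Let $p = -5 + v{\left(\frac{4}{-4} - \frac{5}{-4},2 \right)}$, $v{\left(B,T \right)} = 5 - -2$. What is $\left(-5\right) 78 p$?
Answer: $-780$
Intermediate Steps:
$v{\left(B,T \right)} = 7$ ($v{\left(B,T \right)} = 5 + 2 = 7$)
$p = 2$ ($p = -5 + 7 = 2$)
$\left(-5\right) 78 p = \left(-5\right) 78 \cdot 2 = \left(-390\right) 2 = -780$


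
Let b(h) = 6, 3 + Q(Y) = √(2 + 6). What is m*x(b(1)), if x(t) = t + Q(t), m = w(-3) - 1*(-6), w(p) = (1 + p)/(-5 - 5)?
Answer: 93/5 + 62*√2/5 ≈ 36.136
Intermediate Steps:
Q(Y) = -3 + 2*√2 (Q(Y) = -3 + √(2 + 6) = -3 + √8 = -3 + 2*√2)
w(p) = -⅒ - p/10 (w(p) = (1 + p)/(-10) = (1 + p)*(-⅒) = -⅒ - p/10)
m = 31/5 (m = (-⅒ - ⅒*(-3)) - 1*(-6) = (-⅒ + 3/10) + 6 = ⅕ + 6 = 31/5 ≈ 6.2000)
x(t) = -3 + t + 2*√2 (x(t) = t + (-3 + 2*√2) = -3 + t + 2*√2)
m*x(b(1)) = 31*(-3 + 6 + 2*√2)/5 = 31*(3 + 2*√2)/5 = 93/5 + 62*√2/5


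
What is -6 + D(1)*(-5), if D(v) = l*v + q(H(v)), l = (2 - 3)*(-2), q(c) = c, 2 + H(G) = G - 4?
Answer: 9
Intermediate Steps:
H(G) = -6 + G (H(G) = -2 + (G - 4) = -2 + (-4 + G) = -6 + G)
l = 2 (l = -1*(-2) = 2)
D(v) = -6 + 3*v (D(v) = 2*v + (-6 + v) = -6 + 3*v)
-6 + D(1)*(-5) = -6 + (-6 + 3*1)*(-5) = -6 + (-6 + 3)*(-5) = -6 - 3*(-5) = -6 + 15 = 9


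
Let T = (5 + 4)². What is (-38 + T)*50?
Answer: 2150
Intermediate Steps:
T = 81 (T = 9² = 81)
(-38 + T)*50 = (-38 + 81)*50 = 43*50 = 2150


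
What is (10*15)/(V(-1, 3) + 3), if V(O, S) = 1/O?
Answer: 75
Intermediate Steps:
(10*15)/(V(-1, 3) + 3) = (10*15)/(1/(-1) + 3) = 150/(-1 + 3) = 150/2 = 150*(½) = 75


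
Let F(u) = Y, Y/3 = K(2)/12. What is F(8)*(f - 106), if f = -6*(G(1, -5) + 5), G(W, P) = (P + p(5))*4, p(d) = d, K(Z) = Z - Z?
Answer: 0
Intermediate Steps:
K(Z) = 0
Y = 0 (Y = 3*(0/12) = 3*(0*(1/12)) = 3*0 = 0)
F(u) = 0
G(W, P) = 20 + 4*P (G(W, P) = (P + 5)*4 = (5 + P)*4 = 20 + 4*P)
f = -30 (f = -6*((20 + 4*(-5)) + 5) = -6*((20 - 20) + 5) = -6*(0 + 5) = -6*5 = -30)
F(8)*(f - 106) = 0*(-30 - 106) = 0*(-136) = 0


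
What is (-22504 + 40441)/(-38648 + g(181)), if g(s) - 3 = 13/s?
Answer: -3246597/6994732 ≈ -0.46415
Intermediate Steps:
g(s) = 3 + 13/s
(-22504 + 40441)/(-38648 + g(181)) = (-22504 + 40441)/(-38648 + (3 + 13/181)) = 17937/(-38648 + (3 + 13*(1/181))) = 17937/(-38648 + (3 + 13/181)) = 17937/(-38648 + 556/181) = 17937/(-6994732/181) = 17937*(-181/6994732) = -3246597/6994732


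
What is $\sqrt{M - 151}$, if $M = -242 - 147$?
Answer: $6 i \sqrt{15} \approx 23.238 i$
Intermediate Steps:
$M = -389$
$\sqrt{M - 151} = \sqrt{-389 - 151} = \sqrt{-540} = 6 i \sqrt{15}$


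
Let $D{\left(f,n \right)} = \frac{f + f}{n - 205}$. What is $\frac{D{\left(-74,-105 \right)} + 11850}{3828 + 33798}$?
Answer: $\frac{918412}{2916015} \approx 0.31495$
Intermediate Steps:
$D{\left(f,n \right)} = \frac{2 f}{-205 + n}$
$\frac{D{\left(-74,-105 \right)} + 11850}{3828 + 33798} = \frac{2 \left(-74\right) \frac{1}{-205 - 105} + 11850}{3828 + 33798} = \frac{2 \left(-74\right) \frac{1}{-310} + 11850}{37626} = \left(2 \left(-74\right) \left(- \frac{1}{310}\right) + 11850\right) \frac{1}{37626} = \left(\frac{74}{155} + 11850\right) \frac{1}{37626} = \frac{1836824}{155} \cdot \frac{1}{37626} = \frac{918412}{2916015}$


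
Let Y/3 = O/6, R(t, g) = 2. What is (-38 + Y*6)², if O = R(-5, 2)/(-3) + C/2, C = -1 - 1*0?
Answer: 6889/4 ≈ 1722.3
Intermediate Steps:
C = -1 (C = -1 + 0 = -1)
O = -7/6 (O = 2/(-3) - 1/2 = 2*(-⅓) - 1*½ = -⅔ - ½ = -7/6 ≈ -1.1667)
Y = -7/12 (Y = 3*(-7/6/6) = 3*(-7/6*⅙) = 3*(-7/36) = -7/12 ≈ -0.58333)
(-38 + Y*6)² = (-38 - 7/12*6)² = (-38 - 7/2)² = (-83/2)² = 6889/4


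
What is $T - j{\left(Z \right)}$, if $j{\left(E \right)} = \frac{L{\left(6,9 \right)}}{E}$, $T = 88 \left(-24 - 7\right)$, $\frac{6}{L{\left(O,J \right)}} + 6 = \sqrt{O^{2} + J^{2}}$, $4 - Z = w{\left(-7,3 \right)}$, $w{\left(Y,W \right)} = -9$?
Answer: $- \frac{319180}{117} - \frac{2 \sqrt{13}}{117} \approx -2728.1$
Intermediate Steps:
$Z = 13$ ($Z = 4 - -9 = 4 + 9 = 13$)
$L{\left(O,J \right)} = \frac{6}{-6 + \sqrt{J^{2} + O^{2}}}$ ($L{\left(O,J \right)} = \frac{6}{-6 + \sqrt{O^{2} + J^{2}}} = \frac{6}{-6 + \sqrt{J^{2} + O^{2}}}$)
$T = -2728$ ($T = 88 \left(-31\right) = -2728$)
$j{\left(E \right)} = \frac{6}{E \left(-6 + 3 \sqrt{13}\right)}$ ($j{\left(E \right)} = \frac{6 \frac{1}{-6 + \sqrt{9^{2} + 6^{2}}}}{E} = \frac{6 \frac{1}{-6 + \sqrt{81 + 36}}}{E} = \frac{6 \frac{1}{-6 + \sqrt{117}}}{E} = \frac{6 \frac{1}{-6 + 3 \sqrt{13}}}{E} = \frac{6}{E \left(-6 + 3 \sqrt{13}\right)}$)
$T - j{\left(Z \right)} = -2728 - \frac{2}{13 \left(-2 + \sqrt{13}\right)}$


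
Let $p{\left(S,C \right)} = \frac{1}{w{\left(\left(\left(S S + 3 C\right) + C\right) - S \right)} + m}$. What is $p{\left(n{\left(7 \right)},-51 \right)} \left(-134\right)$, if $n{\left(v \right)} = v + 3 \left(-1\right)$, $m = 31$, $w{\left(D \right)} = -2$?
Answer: $- \frac{134}{29} \approx -4.6207$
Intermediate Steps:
$n{\left(v \right)} = -3 + v$ ($n{\left(v \right)} = v - 3 = -3 + v$)
$p{\left(S,C \right)} = \frac{1}{29}$ ($p{\left(S,C \right)} = \frac{1}{-2 + 31} = \frac{1}{29}$)
$p{\left(n{\left(7 \right)},-51 \right)} \left(-134\right) = \frac{1}{29} \left(-134\right) = - \frac{134}{29}$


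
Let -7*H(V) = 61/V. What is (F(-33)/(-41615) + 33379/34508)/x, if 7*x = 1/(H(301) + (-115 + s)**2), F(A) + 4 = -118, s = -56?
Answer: 42920405623678143/216125588210 ≈ 1.9859e+5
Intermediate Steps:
F(A) = -122 (F(A) = -4 - 118 = -122)
H(V) = -61/(7*V)
x = 301/61610726 (x = 1/(7*(-61/7/301 + (-115 - 56)**2)) = 1/(7*(-61/7*1/301 + (-171)**2)) = 1/(7*(-61/2107 + 29241)) = 1/(7*(61610726/2107)) = (1/7)*(2107/61610726) = 301/61610726 ≈ 4.8855e-6)
(F(-33)/(-41615) + 33379/34508)/x = (-122/(-41615) + 33379/34508)/(301/61610726) = (-122*(-1/41615) + 33379*(1/34508))*(61610726/301) = (122/41615 + 33379/34508)*(61610726/301) = (1393277061/1436050420)*(61610726/301) = 42920405623678143/216125588210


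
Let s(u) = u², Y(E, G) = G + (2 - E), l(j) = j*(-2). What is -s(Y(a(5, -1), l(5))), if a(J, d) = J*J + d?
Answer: -1024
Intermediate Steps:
a(J, d) = d + J² (a(J, d) = J² + d = d + J²)
l(j) = -2*j
Y(E, G) = 2 + G - E
-s(Y(a(5, -1), l(5))) = -(2 - 2*5 - (-1 + 5²))² = -(2 - 10 - (-1 + 25))² = -(2 - 10 - 1*24)² = -(2 - 10 - 24)² = -1*(-32)² = -1*1024 = -1024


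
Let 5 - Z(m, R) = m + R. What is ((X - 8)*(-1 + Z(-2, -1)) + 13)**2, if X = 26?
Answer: 19321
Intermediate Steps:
Z(m, R) = 5 - R - m (Z(m, R) = 5 - (m + R) = 5 - (R + m) = 5 + (-R - m) = 5 - R - m)
((X - 8)*(-1 + Z(-2, -1)) + 13)**2 = ((26 - 8)*(-1 + (5 - 1*(-1) - 1*(-2))) + 13)**2 = (18*(-1 + (5 + 1 + 2)) + 13)**2 = (18*(-1 + 8) + 13)**2 = (18*7 + 13)**2 = (126 + 13)**2 = 139**2 = 19321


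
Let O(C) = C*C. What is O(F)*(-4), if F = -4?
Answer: -64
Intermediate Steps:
O(C) = C²
O(F)*(-4) = (-4)²*(-4) = 16*(-4) = -64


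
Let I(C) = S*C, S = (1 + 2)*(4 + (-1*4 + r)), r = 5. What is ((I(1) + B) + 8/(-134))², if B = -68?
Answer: 12638025/4489 ≈ 2815.3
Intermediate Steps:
S = 15 (S = (1 + 2)*(4 + (-1*4 + 5)) = 3*(4 + (-4 + 5)) = 3*(4 + 1) = 3*5 = 15)
I(C) = 15*C
((I(1) + B) + 8/(-134))² = ((15*1 - 68) + 8/(-134))² = ((15 - 68) + 8*(-1/134))² = (-53 - 4/67)² = (-3555/67)² = 12638025/4489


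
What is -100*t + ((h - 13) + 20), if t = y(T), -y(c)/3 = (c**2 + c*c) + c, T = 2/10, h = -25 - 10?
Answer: 56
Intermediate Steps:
h = -35
T = 1/5 (T = 2*(1/10) = 1/5 ≈ 0.20000)
y(c) = -6*c**2 - 3*c (y(c) = -3*((c**2 + c*c) + c) = -3*((c**2 + c**2) + c) = -3*(2*c**2 + c) = -3*(c + 2*c**2) = -6*c**2 - 3*c)
t = -21/25 (t = -3*1/5*(1 + 2*(1/5)) = -3*1/5*(1 + 2/5) = -3*1/5*7/5 = -21/25 ≈ -0.84000)
-100*t + ((h - 13) + 20) = -100*(-21/25) + ((-35 - 13) + 20) = 84 + (-48 + 20) = 84 - 28 = 56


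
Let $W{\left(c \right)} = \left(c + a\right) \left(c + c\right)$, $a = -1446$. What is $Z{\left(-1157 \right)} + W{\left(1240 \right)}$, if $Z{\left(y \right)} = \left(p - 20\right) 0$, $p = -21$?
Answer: $-510880$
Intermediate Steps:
$W{\left(c \right)} = 2 c \left(-1446 + c\right)$ ($W{\left(c \right)} = \left(c - 1446\right) \left(c + c\right) = \left(-1446 + c\right) 2 c = 2 c \left(-1446 + c\right)$)
$Z{\left(y \right)} = 0$ ($Z{\left(y \right)} = \left(-21 - 20\right) 0 = \left(-41\right) 0 = 0$)
$Z{\left(-1157 \right)} + W{\left(1240 \right)} = 0 + 2 \cdot 1240 \left(-1446 + 1240\right) = 0 + 2 \cdot 1240 \left(-206\right) = 0 - 510880 = -510880$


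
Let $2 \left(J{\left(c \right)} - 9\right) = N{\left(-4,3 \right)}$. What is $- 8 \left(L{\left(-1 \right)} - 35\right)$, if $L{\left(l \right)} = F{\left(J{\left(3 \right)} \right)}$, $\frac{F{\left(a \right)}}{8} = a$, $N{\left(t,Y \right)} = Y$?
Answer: $-392$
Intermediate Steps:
$J{\left(c \right)} = \frac{21}{2}$ ($J{\left(c \right)} = 9 + \frac{1}{2} \cdot 3 = 9 + \frac{3}{2} = \frac{21}{2}$)
$F{\left(a \right)} = 8 a$
$L{\left(l \right)} = 84$ ($L{\left(l \right)} = 8 \cdot \frac{21}{2} = 84$)
$- 8 \left(L{\left(-1 \right)} - 35\right) = - 8 \left(84 - 35\right) = \left(-8\right) 49 = -392$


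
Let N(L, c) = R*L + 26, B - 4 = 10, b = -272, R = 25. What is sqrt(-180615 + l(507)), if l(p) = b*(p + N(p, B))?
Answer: I*sqrt(3773191) ≈ 1942.5*I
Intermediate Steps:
B = 14 (B = 4 + 10 = 14)
N(L, c) = 26 + 25*L (N(L, c) = 25*L + 26 = 26 + 25*L)
l(p) = -7072 - 7072*p (l(p) = -272*(p + (26 + 25*p)) = -272*(26 + 26*p) = -7072 - 7072*p)
sqrt(-180615 + l(507)) = sqrt(-180615 + (-7072 - 7072*507)) = sqrt(-180615 + (-7072 - 3585504)) = sqrt(-180615 - 3592576) = sqrt(-3773191) = I*sqrt(3773191)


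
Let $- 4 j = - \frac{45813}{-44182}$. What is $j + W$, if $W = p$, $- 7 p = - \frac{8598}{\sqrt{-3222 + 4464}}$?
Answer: $- \frac{45813}{176728} + \frac{1433 \sqrt{138}}{483} \approx 34.594$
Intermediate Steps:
$p = \frac{1433 \sqrt{138}}{483}$ ($p = - \frac{\left(-8598\right) \frac{1}{\sqrt{-3222 + 4464}}}{7} = - \frac{\left(-8598\right) \frac{1}{\sqrt{1242}}}{7} = - \frac{\left(-8598\right) \frac{1}{3 \sqrt{138}}}{7} = - \frac{\left(-8598\right) \frac{\sqrt{138}}{414}}{7} = - \frac{\left(- \frac{1433}{69}\right) \sqrt{138}}{7} = \frac{1433 \sqrt{138}}{483} \approx 34.853$)
$W = \frac{1433 \sqrt{138}}{483} \approx 34.853$
$j = - \frac{45813}{176728}$ ($j = - \frac{\left(-45813\right) \frac{1}{-44182}}{4} = - \frac{\left(-45813\right) \left(- \frac{1}{44182}\right)}{4} = \left(- \frac{1}{4}\right) \frac{45813}{44182} = - \frac{45813}{176728} \approx -0.25923$)
$j + W = - \frac{45813}{176728} + \frac{1433 \sqrt{138}}{483}$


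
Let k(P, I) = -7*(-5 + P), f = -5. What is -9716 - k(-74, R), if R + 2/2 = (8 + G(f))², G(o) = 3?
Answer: -10269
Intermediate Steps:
R = 120 (R = -1 + (8 + 3)² = -1 + 11² = -1 + 121 = 120)
k(P, I) = 35 - 7*P
-9716 - k(-74, R) = -9716 - (35 - 7*(-74)) = -9716 - (35 + 518) = -9716 - 1*553 = -9716 - 553 = -10269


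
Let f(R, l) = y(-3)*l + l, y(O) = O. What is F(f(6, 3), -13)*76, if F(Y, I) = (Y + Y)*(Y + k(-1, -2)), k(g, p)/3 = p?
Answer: 10944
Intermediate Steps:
k(g, p) = 3*p
f(R, l) = -2*l (f(R, l) = -3*l + l = -2*l)
F(Y, I) = 2*Y*(-6 + Y) (F(Y, I) = (Y + Y)*(Y + 3*(-2)) = (2*Y)*(Y - 6) = (2*Y)*(-6 + Y) = 2*Y*(-6 + Y))
F(f(6, 3), -13)*76 = (2*(-2*3)*(-6 - 2*3))*76 = (2*(-6)*(-6 - 6))*76 = (2*(-6)*(-12))*76 = 144*76 = 10944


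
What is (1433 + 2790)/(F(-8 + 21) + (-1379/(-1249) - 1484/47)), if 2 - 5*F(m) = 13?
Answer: -1239513845/9589248 ≈ -129.26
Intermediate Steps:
F(m) = -11/5 (F(m) = ⅖ - ⅕*13 = ⅖ - 13/5 = -11/5)
(1433 + 2790)/(F(-8 + 21) + (-1379/(-1249) - 1484/47)) = (1433 + 2790)/(-11/5 + (-1379/(-1249) - 1484/47)) = 4223/(-11/5 + (-1379*(-1/1249) - 1484*1/47)) = 4223/(-11/5 + (1379/1249 - 1484/47)) = 4223/(-11/5 - 1788703/58703) = 4223/(-9589248/293515) = 4223*(-293515/9589248) = -1239513845/9589248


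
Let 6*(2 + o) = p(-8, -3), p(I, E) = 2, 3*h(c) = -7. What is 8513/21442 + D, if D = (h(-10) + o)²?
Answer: 351585/21442 ≈ 16.397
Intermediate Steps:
h(c) = -7/3 (h(c) = (⅓)*(-7) = -7/3)
o = -5/3 (o = -2 + (⅙)*2 = -2 + ⅓ = -5/3 ≈ -1.6667)
D = 16 (D = (-7/3 - 5/3)² = (-4)² = 16)
8513/21442 + D = 8513/21442 + 16 = 351585/21442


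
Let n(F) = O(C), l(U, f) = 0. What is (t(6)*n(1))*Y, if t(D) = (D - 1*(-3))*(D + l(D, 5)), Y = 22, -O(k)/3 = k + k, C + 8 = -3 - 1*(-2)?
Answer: 64152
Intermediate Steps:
C = -9 (C = -8 + (-3 - 1*(-2)) = -8 + (-3 + 2) = -8 - 1 = -9)
O(k) = -6*k (O(k) = -3*(k + k) = -6*k)
n(F) = 54 (n(F) = -6*(-9) = 54)
t(D) = D*(3 + D) (t(D) = (D - 1*(-3))*(D + 0) = (D + 3)*D = (3 + D)*D = D*(3 + D))
(t(6)*n(1))*Y = ((6*(3 + 6))*54)*22 = ((6*9)*54)*22 = (54*54)*22 = 2916*22 = 64152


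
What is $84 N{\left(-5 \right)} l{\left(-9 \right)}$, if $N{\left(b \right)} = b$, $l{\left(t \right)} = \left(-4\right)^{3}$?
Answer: $26880$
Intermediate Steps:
$l{\left(t \right)} = -64$
$84 N{\left(-5 \right)} l{\left(-9 \right)} = 84 \left(-5\right) \left(-64\right) = \left(-420\right) \left(-64\right) = 26880$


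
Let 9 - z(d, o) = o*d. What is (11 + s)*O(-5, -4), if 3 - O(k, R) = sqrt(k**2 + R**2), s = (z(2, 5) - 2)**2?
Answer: 60 - 20*sqrt(41) ≈ -68.063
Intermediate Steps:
z(d, o) = 9 - d*o (z(d, o) = 9 - o*d = 9 - d*o)
s = 9 (s = ((9 - 1*2*5) - 2)**2 = ((9 - 10) - 2)**2 = (-1 - 2)**2 = (-3)**2 = 9)
O(k, R) = 3 - sqrt(R**2 + k**2) (O(k, R) = 3 - sqrt(k**2 + R**2) = 3 - sqrt(R**2 + k**2))
(11 + s)*O(-5, -4) = (11 + 9)*(3 - sqrt((-4)**2 + (-5)**2)) = 20*(3 - sqrt(16 + 25)) = 20*(3 - sqrt(41)) = 60 - 20*sqrt(41)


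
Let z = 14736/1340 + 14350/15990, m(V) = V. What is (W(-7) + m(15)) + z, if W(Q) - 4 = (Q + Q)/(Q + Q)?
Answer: 416701/13065 ≈ 31.894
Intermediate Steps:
W(Q) = 5 (W(Q) = 4 + (Q + Q)/(Q + Q) = 4 + (2*Q)/((2*Q)) = 4 + (2*Q)*(1/(2*Q)) = 4 + 1 = 5)
z = 155401/13065 (z = 14736*(1/1340) + 14350*(1/15990) = 3684/335 + 35/39 = 155401/13065 ≈ 11.894)
(W(-7) + m(15)) + z = (5 + 15) + 155401/13065 = 20 + 155401/13065 = 416701/13065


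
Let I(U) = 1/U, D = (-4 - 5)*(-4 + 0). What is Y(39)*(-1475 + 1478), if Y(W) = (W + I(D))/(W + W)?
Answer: 1405/936 ≈ 1.5011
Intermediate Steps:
D = 36 (D = -9*(-4) = 36)
I(U) = 1/U
Y(W) = (1/36 + W)/(2*W) (Y(W) = (W + 1/36)/(W + W) = (W + 1/36)/((2*W)) = (1/36 + W)*(1/(2*W)) = (1/36 + W)/(2*W))
Y(39)*(-1475 + 1478) = ((1/72)*(1 + 36*39)/39)*(-1475 + 1478) = ((1/72)*(1/39)*(1 + 1404))*3 = ((1/72)*(1/39)*1405)*3 = (1405/2808)*3 = 1405/936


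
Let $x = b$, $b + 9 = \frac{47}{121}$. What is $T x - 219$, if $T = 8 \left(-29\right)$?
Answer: $\frac{215245}{121} \approx 1778.9$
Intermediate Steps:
$b = - \frac{1042}{121}$ ($b = -9 + \frac{47}{121} = - \frac{1042}{121} \approx -8.6116$)
$x = - \frac{1042}{121} \approx -8.6116$
$T = -232$
$T x - 219 = \left(-232\right) \left(- \frac{1042}{121}\right) - 219 = \frac{241744}{121} - 219 = \frac{215245}{121}$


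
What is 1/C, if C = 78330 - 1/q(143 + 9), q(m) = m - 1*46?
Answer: 106/8302979 ≈ 1.2766e-5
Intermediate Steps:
q(m) = -46 + m (q(m) = m - 46 = -46 + m)
C = 8302979/106 (C = 78330 - 1/(-46 + (143 + 9)) = 78330 - 1/(-46 + 152) = 78330 - 1/106 = 8302979/106 ≈ 78330.)
1/C = 1/(8302979/106) = 106/8302979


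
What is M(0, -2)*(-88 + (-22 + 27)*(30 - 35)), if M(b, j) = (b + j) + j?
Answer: 452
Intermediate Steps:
M(b, j) = b + 2*j
M(0, -2)*(-88 + (-22 + 27)*(30 - 35)) = (0 + 2*(-2))*(-88 + (-22 + 27)*(30 - 35)) = (0 - 4)*(-88 + 5*(-5)) = -4*(-88 - 25) = -4*(-113) = 452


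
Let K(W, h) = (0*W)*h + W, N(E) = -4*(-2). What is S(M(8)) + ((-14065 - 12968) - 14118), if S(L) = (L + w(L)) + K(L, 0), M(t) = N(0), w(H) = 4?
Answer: -41131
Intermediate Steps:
N(E) = 8
M(t) = 8
K(W, h) = W (K(W, h) = 0*h + W = 0 + W = W)
S(L) = 4 + 2*L (S(L) = (L + 4) + L = (4 + L) + L = 4 + 2*L)
S(M(8)) + ((-14065 - 12968) - 14118) = (4 + 2*8) + ((-14065 - 12968) - 14118) = (4 + 16) + (-27033 - 14118) = 20 - 41151 = -41131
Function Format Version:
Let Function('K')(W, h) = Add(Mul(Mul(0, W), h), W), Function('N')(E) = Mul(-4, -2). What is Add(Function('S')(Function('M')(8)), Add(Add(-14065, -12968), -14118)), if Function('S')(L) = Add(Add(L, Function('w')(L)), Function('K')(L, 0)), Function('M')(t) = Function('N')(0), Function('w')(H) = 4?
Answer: -41131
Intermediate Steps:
Function('N')(E) = 8
Function('M')(t) = 8
Function('K')(W, h) = W (Function('K')(W, h) = Add(Mul(0, h), W) = Add(0, W) = W)
Function('S')(L) = Add(4, Mul(2, L)) (Function('S')(L) = Add(Add(L, 4), L) = Add(Add(4, L), L) = Add(4, Mul(2, L)))
Add(Function('S')(Function('M')(8)), Add(Add(-14065, -12968), -14118)) = Add(Add(4, Mul(2, 8)), Add(Add(-14065, -12968), -14118)) = Add(Add(4, 16), Add(-27033, -14118)) = Add(20, -41151) = -41131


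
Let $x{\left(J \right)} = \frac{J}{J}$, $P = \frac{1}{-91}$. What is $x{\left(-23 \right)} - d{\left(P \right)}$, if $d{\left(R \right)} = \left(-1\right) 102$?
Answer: $103$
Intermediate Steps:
$P = - \frac{1}{91} \approx -0.010989$
$d{\left(R \right)} = -102$
$x{\left(J \right)} = 1$
$x{\left(-23 \right)} - d{\left(P \right)} = 1 - -102 = 1 + 102 = 103$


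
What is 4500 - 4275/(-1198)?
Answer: 5395275/1198 ≈ 4503.6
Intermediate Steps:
4500 - 4275/(-1198) = 4500 - 4275*(-1)/1198 = 4500 - 1*(-4275/1198) = 4500 + 4275/1198 = 5395275/1198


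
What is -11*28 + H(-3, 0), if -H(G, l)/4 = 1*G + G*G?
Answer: -332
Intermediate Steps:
H(G, l) = -4*G - 4*G² (H(G, l) = -4*(1*G + G*G) = -4*(G + G²) = -4*G - 4*G²)
-11*28 + H(-3, 0) = -11*28 - 4*(-3)*(1 - 3) = -308 - 4*(-3)*(-2) = -308 - 24 = -332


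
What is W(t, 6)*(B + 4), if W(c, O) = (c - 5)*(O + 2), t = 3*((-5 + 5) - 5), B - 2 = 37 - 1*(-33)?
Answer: -12160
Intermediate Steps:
B = 72 (B = 2 + (37 - 1*(-33)) = 2 + (37 + 33) = 2 + 70 = 72)
t = -15 (t = 3*(0 - 5) = 3*(-5) = -15)
W(c, O) = (-5 + c)*(2 + O)
W(t, 6)*(B + 4) = (-10 - 5*6 + 2*(-15) + 6*(-15))*(72 + 4) = (-10 - 30 - 30 - 90)*76 = -160*76 = -12160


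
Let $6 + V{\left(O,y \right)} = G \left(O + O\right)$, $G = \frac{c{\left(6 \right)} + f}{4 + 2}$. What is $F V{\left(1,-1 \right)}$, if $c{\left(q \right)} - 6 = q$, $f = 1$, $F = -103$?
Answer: $\frac{515}{3} \approx 171.67$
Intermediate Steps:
$c{\left(q \right)} = 6 + q$
$G = \frac{13}{6}$ ($G = \frac{\left(6 + 6\right) + 1}{4 + 2} = \frac{12 + 1}{6} = 13 \cdot \frac{1}{6} = \frac{13}{6} \approx 2.1667$)
$V{\left(O,y \right)} = -6 + \frac{13 O}{3}$ ($V{\left(O,y \right)} = -6 + \frac{13 \left(O + O\right)}{6} = -6 + \frac{13 \cdot 2 O}{6} = -6 + \frac{13 O}{3}$)
$F V{\left(1,-1 \right)} = - 103 \left(-6 + \frac{13}{3} \cdot 1\right) = - 103 \left(-6 + \frac{13}{3}\right) = \left(-103\right) \left(- \frac{5}{3}\right) = \frac{515}{3}$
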